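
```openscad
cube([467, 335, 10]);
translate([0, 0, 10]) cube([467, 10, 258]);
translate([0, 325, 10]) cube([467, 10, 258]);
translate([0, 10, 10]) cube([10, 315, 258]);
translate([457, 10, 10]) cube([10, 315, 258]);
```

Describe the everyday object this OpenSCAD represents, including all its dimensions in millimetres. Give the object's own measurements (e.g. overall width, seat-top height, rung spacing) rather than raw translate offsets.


An open-topped rectangular box: outside dimensions 467×335×268 mm, with a uniform wall and base thickness of 10 mm. The base is a full 467×335 slab on the floor; four walls sit on top of the base. The front and back walls (the −y and +y sides) span the full width; the two side walls fit between them.


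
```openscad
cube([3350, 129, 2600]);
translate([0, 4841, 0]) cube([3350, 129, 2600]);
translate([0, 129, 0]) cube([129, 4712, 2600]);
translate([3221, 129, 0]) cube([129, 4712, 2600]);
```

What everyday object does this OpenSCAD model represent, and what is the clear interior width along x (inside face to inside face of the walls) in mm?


A house (or room) frame. The interior width is 3092 mm.

Four 2600 mm walls enclosing a rectangle with no floor or roof — a room or house frame. Outside width is 3350 mm and wall thickness is 129 mm, so the interior width is 3350 − 2 × 129 = 3092 mm.


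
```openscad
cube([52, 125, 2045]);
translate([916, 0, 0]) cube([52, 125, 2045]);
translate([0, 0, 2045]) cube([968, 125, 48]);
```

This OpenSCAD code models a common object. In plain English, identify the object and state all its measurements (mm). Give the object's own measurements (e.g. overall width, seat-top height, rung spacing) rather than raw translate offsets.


A door frame. The clear opening is 864 mm wide and 2045 mm high. Two 52 mm wide jambs, 125 mm deep, stand either side of the opening from the floor to the top of the opening. A 48 mm thick head sits across the top of both jambs, spanning the full outside width of the frame.


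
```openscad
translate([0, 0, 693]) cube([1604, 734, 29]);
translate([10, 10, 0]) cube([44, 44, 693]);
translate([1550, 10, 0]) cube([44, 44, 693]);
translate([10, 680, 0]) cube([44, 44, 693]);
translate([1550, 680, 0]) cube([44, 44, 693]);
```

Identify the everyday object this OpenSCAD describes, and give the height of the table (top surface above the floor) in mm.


A table. The table height is 722 mm.

A 1604×734×29 slab sits at z = 693 on four 44 mm square posts — a table. The top surface is at 693 + 29 = 722 mm.


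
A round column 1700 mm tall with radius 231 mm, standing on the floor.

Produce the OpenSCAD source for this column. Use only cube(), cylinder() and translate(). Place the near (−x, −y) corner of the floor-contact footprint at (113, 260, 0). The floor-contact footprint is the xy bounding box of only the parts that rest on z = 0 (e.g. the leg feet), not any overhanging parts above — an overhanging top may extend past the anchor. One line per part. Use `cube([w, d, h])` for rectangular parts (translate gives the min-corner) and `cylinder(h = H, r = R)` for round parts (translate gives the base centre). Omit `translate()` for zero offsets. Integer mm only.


translate([344, 491, 0]) cylinder(h = 1700, r = 231);


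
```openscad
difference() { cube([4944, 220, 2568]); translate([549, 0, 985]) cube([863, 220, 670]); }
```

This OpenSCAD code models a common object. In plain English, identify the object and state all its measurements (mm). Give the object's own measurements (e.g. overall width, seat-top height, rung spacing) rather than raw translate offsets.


A wall 4944 mm long (x), 220 mm thick (y), 2568 mm tall, with a rectangular window opening cut through it. The opening is 863 mm wide and 670 mm tall; its sill is at z = 985 mm and its near (−x) edge is 549 mm from the wall's −x end. The opening passes through the full wall thickness.


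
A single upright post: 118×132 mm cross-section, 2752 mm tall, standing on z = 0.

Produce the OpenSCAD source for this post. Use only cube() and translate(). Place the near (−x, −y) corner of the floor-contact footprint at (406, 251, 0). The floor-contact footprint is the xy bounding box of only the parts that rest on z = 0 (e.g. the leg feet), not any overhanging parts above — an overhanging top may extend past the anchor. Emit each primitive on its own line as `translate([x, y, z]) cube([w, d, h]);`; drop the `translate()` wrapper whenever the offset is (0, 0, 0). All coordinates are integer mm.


translate([406, 251, 0]) cube([118, 132, 2752]);


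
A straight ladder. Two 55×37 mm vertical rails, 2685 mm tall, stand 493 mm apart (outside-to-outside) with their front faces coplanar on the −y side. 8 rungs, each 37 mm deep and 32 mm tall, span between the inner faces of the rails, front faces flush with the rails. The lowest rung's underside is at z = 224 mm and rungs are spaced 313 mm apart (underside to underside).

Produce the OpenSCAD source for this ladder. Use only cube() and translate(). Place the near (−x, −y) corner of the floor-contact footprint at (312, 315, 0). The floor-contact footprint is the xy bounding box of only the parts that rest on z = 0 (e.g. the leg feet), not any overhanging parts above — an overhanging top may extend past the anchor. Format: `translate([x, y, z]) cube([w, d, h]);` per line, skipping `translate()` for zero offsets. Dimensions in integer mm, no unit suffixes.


// rung span = 493 - 2*55 = 383
// rung[k] z = 224 + k*313
translate([312, 315, 0]) cube([55, 37, 2685]);
translate([750, 315, 0]) cube([55, 37, 2685]);
translate([367, 315, 224]) cube([383, 37, 32]);
translate([367, 315, 537]) cube([383, 37, 32]);
translate([367, 315, 850]) cube([383, 37, 32]);
translate([367, 315, 1163]) cube([383, 37, 32]);
translate([367, 315, 1476]) cube([383, 37, 32]);
translate([367, 315, 1789]) cube([383, 37, 32]);
translate([367, 315, 2102]) cube([383, 37, 32]);
translate([367, 315, 2415]) cube([383, 37, 32]);


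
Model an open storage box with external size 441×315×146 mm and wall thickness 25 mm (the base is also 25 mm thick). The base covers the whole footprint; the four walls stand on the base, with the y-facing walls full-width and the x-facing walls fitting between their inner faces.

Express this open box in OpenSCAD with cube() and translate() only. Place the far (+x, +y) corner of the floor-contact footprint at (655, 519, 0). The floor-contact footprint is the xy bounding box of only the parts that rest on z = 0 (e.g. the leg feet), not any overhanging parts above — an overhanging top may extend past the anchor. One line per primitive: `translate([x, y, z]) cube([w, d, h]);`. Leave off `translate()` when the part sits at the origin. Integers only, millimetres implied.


translate([214, 204, 0]) cube([441, 315, 25]);
translate([214, 204, 25]) cube([441, 25, 121]);
translate([214, 494, 25]) cube([441, 25, 121]);
translate([214, 229, 25]) cube([25, 265, 121]);
translate([630, 229, 25]) cube([25, 265, 121]);


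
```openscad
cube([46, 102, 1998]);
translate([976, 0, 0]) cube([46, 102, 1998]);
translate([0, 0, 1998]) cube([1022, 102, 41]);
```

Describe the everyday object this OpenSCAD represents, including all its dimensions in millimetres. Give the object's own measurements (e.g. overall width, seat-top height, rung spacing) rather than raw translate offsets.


A door frame. The clear opening is 930 mm wide and 1998 mm high. Two 46 mm wide jambs, 102 mm deep, stand either side of the opening from the floor to the top of the opening. A 41 mm thick head sits across the top of both jambs, spanning the full outside width of the frame.


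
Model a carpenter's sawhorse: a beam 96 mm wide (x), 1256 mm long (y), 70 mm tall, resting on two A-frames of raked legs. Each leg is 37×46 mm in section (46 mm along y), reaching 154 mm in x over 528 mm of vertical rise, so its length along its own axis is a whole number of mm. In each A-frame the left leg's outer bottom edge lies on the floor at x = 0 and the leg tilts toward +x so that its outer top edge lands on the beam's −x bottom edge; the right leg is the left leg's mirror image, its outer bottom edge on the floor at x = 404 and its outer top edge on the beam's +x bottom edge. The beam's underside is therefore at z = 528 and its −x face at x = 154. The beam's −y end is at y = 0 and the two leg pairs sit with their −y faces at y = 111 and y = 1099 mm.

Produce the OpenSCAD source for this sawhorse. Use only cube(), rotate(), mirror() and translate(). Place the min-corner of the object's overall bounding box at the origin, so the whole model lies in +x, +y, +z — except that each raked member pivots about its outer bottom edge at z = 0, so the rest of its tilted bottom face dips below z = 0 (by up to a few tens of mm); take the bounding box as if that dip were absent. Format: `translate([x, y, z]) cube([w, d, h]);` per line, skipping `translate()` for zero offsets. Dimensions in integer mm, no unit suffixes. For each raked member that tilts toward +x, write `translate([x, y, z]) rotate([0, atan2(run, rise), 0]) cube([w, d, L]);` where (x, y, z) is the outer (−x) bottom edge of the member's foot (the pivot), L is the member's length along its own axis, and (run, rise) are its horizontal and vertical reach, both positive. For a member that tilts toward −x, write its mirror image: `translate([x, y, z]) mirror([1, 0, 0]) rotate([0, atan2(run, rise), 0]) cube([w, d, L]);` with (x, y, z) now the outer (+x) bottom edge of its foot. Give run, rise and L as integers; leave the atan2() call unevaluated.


translate([154, 0, 528]) cube([96, 1256, 70]);
translate([0, 111, 0]) rotate([0, atan2(154, 528), 0]) cube([37, 46, 550]);
translate([404, 111, 0]) mirror([1, 0, 0]) rotate([0, atan2(154, 528), 0]) cube([37, 46, 550]);
translate([0, 1099, 0]) rotate([0, atan2(154, 528), 0]) cube([37, 46, 550]);
translate([404, 1099, 0]) mirror([1, 0, 0]) rotate([0, atan2(154, 528), 0]) cube([37, 46, 550]);


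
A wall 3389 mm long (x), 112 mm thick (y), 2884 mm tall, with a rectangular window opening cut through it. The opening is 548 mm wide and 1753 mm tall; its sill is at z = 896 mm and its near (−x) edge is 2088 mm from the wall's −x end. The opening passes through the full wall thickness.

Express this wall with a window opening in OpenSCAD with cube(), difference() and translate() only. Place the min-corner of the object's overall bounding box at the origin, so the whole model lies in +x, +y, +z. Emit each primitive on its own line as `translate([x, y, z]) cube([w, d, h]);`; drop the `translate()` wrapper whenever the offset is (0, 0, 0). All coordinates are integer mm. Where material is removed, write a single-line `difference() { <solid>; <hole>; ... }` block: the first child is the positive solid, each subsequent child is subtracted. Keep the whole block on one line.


difference() { cube([3389, 112, 2884]); translate([2088, 0, 896]) cube([548, 112, 1753]); }


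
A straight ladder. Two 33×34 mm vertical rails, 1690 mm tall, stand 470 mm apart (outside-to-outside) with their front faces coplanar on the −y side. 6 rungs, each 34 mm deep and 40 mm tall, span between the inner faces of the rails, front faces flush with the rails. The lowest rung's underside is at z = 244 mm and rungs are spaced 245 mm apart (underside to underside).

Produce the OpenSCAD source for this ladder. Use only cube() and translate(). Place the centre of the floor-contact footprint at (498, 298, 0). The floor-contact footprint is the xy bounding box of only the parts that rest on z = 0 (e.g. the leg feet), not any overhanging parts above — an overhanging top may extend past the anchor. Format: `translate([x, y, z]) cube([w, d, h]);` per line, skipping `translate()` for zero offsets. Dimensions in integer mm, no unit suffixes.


translate([263, 281, 0]) cube([33, 34, 1690]);
translate([700, 281, 0]) cube([33, 34, 1690]);
translate([296, 281, 244]) cube([404, 34, 40]);
translate([296, 281, 489]) cube([404, 34, 40]);
translate([296, 281, 734]) cube([404, 34, 40]);
translate([296, 281, 979]) cube([404, 34, 40]);
translate([296, 281, 1224]) cube([404, 34, 40]);
translate([296, 281, 1469]) cube([404, 34, 40]);


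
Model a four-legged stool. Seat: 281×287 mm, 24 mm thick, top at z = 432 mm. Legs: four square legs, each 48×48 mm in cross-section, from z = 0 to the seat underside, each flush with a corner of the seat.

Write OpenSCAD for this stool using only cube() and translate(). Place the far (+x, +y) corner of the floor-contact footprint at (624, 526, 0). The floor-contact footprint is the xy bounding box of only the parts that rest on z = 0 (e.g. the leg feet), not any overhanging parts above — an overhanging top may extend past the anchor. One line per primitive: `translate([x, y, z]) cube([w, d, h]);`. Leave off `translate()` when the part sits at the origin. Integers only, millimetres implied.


translate([343, 239, 408]) cube([281, 287, 24]);
translate([343, 239, 0]) cube([48, 48, 408]);
translate([576, 239, 0]) cube([48, 48, 408]);
translate([343, 478, 0]) cube([48, 48, 408]);
translate([576, 478, 0]) cube([48, 48, 408]);


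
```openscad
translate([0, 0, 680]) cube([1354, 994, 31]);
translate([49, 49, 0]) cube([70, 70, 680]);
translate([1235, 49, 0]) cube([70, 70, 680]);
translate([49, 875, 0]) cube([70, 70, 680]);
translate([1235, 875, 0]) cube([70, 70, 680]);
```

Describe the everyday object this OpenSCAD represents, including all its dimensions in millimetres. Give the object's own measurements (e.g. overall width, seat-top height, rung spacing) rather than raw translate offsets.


A table: top 1354 mm (x) × 994 mm (y), 31 mm thick, upper face at z = 711 mm, on four 70×70 mm square legs, each inset 49 mm from the nearest pair of top edges from z = 0 to the bottom of the top.


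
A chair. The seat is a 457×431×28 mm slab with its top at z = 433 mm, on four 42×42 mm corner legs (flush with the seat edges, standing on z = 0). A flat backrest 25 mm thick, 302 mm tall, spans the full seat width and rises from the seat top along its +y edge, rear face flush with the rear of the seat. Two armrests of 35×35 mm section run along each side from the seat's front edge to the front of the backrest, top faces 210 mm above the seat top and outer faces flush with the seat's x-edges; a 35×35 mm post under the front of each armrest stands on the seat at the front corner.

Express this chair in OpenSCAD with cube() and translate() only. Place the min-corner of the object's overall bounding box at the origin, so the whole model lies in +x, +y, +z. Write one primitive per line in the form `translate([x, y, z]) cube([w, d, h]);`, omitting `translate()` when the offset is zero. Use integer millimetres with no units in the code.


// leg_h = 433 - 28 = 405
// arm post h = 210 - 35 = 175
translate([0, 0, 405]) cube([457, 431, 28]);
cube([42, 42, 405]);
translate([415, 0, 0]) cube([42, 42, 405]);
translate([0, 389, 0]) cube([42, 42, 405]);
translate([415, 389, 0]) cube([42, 42, 405]);
translate([0, 406, 433]) cube([457, 25, 302]);
translate([0, 0, 608]) cube([35, 406, 35]);
translate([422, 0, 608]) cube([35, 406, 35]);
translate([0, 0, 433]) cube([35, 35, 175]);
translate([422, 0, 433]) cube([35, 35, 175]);


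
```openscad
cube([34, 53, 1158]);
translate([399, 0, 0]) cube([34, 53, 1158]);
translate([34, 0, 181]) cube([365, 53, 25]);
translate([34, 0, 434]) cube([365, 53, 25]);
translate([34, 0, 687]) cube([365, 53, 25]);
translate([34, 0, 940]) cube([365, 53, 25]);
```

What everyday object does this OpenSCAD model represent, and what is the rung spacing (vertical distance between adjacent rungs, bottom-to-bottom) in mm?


A ladder. The rung spacing is 253 mm.

Two tall 34×53 posts with 4 short bars between them — a ladder. Adjacent rungs sit at z = 181 and z = 434, so the spacing is 434 − 181 = 253 mm.


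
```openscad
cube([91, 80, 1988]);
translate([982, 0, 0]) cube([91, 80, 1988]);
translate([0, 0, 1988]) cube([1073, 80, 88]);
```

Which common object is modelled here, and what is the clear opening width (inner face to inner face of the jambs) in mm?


A door frame. The clear opening width is 891 mm.

Two 1988 mm tall posts with a header on top — a door frame. The left jamb is 91 mm wide at x = 0; the right jamb starts at x = 982. The clear opening is 982 − 91 = 891 mm.


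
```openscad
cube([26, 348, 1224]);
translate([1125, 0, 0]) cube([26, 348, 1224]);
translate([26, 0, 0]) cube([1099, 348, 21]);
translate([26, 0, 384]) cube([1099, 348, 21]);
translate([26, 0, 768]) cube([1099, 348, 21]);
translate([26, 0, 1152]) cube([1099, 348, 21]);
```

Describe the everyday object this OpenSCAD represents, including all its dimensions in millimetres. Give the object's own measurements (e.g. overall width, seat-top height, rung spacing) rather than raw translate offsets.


An open bookshelf. Two side panels, each 26 mm thick, 348 mm deep and 1224 mm tall, stand 1151 mm apart (outside-to-outside). Between them sit 4 shelves, each 21 mm thick and 348 mm deep, spanning the full gap between the sides. The bottom shelf rests on the floor (its underside at z = 0) and the clear gap between one shelf's top and the next shelf's underside is 363 mm.


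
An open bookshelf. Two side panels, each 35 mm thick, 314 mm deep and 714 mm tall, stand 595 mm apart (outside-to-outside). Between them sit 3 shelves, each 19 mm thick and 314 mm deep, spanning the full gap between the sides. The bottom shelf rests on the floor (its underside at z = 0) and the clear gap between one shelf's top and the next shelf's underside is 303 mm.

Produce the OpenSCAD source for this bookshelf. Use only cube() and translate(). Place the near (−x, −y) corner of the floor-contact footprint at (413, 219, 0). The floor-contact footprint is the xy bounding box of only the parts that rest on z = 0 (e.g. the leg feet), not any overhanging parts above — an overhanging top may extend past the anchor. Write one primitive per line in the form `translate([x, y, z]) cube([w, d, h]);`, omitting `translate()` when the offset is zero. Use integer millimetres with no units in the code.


translate([413, 219, 0]) cube([35, 314, 714]);
translate([973, 219, 0]) cube([35, 314, 714]);
translate([448, 219, 0]) cube([525, 314, 19]);
translate([448, 219, 322]) cube([525, 314, 19]);
translate([448, 219, 644]) cube([525, 314, 19]);


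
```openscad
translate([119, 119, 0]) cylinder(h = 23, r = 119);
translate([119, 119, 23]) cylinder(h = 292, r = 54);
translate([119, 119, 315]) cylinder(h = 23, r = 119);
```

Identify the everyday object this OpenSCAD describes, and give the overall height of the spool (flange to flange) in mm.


A spool. The overall height is 338 mm.

Three coaxial cylinders, large–small–large — a spool. Two 23 mm flanges and a 292 mm core give 23 + 292 + 23 = 338 mm.


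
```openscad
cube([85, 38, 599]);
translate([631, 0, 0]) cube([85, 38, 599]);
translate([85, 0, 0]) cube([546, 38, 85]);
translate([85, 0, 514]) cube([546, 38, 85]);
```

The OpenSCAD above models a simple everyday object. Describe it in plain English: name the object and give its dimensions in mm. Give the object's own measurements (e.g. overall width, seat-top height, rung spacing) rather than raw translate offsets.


A rectangular picture frame lying in the x–z plane (depth along y). The opening is 546 mm wide (x) by 429 mm tall (z), surrounded by a border 85 mm wide on all four sides. The frame is 38 mm deep and is made of two full-height vertical stiles with two horizontal rails fitted between them.


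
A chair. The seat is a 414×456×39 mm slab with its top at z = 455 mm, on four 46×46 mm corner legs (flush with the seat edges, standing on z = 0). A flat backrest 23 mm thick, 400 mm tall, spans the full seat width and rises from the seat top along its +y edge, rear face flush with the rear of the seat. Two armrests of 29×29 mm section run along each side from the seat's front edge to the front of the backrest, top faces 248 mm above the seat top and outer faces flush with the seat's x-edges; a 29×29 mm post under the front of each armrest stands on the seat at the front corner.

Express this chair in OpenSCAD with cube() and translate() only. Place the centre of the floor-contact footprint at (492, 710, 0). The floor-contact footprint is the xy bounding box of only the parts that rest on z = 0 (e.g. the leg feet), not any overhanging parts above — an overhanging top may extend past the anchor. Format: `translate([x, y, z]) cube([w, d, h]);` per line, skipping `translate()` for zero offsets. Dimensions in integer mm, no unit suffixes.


translate([285, 482, 416]) cube([414, 456, 39]);
translate([285, 482, 0]) cube([46, 46, 416]);
translate([653, 482, 0]) cube([46, 46, 416]);
translate([285, 892, 0]) cube([46, 46, 416]);
translate([653, 892, 0]) cube([46, 46, 416]);
translate([285, 915, 455]) cube([414, 23, 400]);
translate([285, 482, 674]) cube([29, 433, 29]);
translate([670, 482, 674]) cube([29, 433, 29]);
translate([285, 482, 455]) cube([29, 29, 219]);
translate([670, 482, 455]) cube([29, 29, 219]);


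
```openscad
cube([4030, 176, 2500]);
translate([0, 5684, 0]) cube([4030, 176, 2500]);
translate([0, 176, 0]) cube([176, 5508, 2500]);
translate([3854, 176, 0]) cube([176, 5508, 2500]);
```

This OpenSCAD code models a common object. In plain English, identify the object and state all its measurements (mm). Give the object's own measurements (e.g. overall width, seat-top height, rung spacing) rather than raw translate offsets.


The wall frame of a small rectangular building: four walls, each 2500 mm tall and 176 mm thick, enclosing a footprint 4030 mm (x) by 5860 mm (y) outside-to-outside, with no floor or roof. The front and back walls (the −y and +y sides) span the full width; the two side walls fit between them.


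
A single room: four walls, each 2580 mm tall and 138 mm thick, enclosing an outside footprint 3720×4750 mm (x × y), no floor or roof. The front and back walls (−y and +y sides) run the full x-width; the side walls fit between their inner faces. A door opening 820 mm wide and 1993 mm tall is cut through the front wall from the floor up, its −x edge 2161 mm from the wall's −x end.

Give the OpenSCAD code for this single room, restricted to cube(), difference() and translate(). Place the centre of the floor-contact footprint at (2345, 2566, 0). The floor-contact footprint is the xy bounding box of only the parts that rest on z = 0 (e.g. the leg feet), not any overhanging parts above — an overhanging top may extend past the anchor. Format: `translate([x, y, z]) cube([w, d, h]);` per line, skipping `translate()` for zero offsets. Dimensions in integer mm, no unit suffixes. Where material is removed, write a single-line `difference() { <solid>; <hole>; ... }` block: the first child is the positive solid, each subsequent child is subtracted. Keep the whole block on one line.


difference() { translate([485, 191, 0]) cube([3720, 138, 2580]); translate([2646, 191, 0]) cube([820, 138, 1993]); }
translate([485, 4803, 0]) cube([3720, 138, 2580]);
translate([485, 329, 0]) cube([138, 4474, 2580]);
translate([4067, 329, 0]) cube([138, 4474, 2580]);


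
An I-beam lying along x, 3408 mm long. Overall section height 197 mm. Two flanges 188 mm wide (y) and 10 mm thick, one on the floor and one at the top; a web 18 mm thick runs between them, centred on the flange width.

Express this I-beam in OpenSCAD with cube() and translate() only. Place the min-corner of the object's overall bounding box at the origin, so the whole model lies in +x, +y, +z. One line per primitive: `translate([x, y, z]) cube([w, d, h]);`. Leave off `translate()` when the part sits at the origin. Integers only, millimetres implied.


cube([3408, 188, 10]);
translate([0, 85, 10]) cube([3408, 18, 177]);
translate([0, 0, 187]) cube([3408, 188, 10]);


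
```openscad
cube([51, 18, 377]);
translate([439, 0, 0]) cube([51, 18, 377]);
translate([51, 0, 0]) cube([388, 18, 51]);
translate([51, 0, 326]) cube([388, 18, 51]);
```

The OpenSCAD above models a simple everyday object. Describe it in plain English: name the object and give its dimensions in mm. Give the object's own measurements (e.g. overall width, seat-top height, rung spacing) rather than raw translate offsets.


A rectangular picture frame lying in the x–z plane (depth along y). The opening is 388 mm wide (x) by 275 mm tall (z), surrounded by a border 51 mm wide on all four sides. The frame is 18 mm deep and is made of two full-height vertical stiles with two horizontal rails fitted between them.


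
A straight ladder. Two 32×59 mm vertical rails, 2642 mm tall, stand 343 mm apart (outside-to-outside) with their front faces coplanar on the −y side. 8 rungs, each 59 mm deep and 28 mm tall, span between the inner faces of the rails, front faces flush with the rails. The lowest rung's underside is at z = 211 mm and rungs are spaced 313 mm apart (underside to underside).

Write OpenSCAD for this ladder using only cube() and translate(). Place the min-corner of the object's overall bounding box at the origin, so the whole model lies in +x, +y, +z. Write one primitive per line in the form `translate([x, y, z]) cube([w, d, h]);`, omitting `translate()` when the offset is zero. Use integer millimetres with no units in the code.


cube([32, 59, 2642]);
translate([311, 0, 0]) cube([32, 59, 2642]);
translate([32, 0, 211]) cube([279, 59, 28]);
translate([32, 0, 524]) cube([279, 59, 28]);
translate([32, 0, 837]) cube([279, 59, 28]);
translate([32, 0, 1150]) cube([279, 59, 28]);
translate([32, 0, 1463]) cube([279, 59, 28]);
translate([32, 0, 1776]) cube([279, 59, 28]);
translate([32, 0, 2089]) cube([279, 59, 28]);
translate([32, 0, 2402]) cube([279, 59, 28]);


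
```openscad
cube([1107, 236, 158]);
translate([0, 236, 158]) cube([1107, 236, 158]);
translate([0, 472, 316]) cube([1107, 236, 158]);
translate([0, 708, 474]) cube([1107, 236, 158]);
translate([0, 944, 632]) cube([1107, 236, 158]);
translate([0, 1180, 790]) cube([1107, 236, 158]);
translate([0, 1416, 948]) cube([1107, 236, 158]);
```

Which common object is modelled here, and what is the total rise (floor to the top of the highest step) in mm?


A staircase. The total rise is 1106 mm.

7 identical blocks, each offset up and back from the previous — a staircase. Each step is 158 mm tall and there are 7 of them, so the total rise is 7 × 158 = 1106 mm.


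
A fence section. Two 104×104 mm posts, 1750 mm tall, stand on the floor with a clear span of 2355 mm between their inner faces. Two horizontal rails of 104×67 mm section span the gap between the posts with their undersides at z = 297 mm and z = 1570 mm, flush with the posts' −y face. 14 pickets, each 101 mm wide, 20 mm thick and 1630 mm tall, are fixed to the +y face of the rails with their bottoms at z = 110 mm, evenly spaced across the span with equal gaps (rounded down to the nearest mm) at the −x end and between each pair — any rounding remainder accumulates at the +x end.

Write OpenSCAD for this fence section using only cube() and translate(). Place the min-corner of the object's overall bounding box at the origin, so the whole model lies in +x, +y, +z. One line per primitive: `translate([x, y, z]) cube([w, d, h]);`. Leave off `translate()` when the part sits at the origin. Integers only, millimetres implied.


cube([104, 104, 1750]);
translate([2459, 0, 0]) cube([104, 104, 1750]);
translate([104, 0, 297]) cube([2355, 104, 67]);
translate([104, 0, 1570]) cube([2355, 104, 67]);
translate([166, 104, 110]) cube([101, 20, 1630]);
translate([329, 104, 110]) cube([101, 20, 1630]);
translate([492, 104, 110]) cube([101, 20, 1630]);
translate([655, 104, 110]) cube([101, 20, 1630]);
translate([818, 104, 110]) cube([101, 20, 1630]);
translate([981, 104, 110]) cube([101, 20, 1630]);
translate([1144, 104, 110]) cube([101, 20, 1630]);
translate([1307, 104, 110]) cube([101, 20, 1630]);
translate([1470, 104, 110]) cube([101, 20, 1630]);
translate([1633, 104, 110]) cube([101, 20, 1630]);
translate([1796, 104, 110]) cube([101, 20, 1630]);
translate([1959, 104, 110]) cube([101, 20, 1630]);
translate([2122, 104, 110]) cube([101, 20, 1630]);
translate([2285, 104, 110]) cube([101, 20, 1630]);


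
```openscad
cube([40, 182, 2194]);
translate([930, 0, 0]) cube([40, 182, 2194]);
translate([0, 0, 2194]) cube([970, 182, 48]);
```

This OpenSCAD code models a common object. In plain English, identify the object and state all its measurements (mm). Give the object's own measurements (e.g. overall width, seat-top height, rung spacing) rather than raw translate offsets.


A door frame. The clear opening is 890 mm wide and 2194 mm high. Two 40 mm wide jambs, 182 mm deep, stand either side of the opening from the floor to the top of the opening. A 48 mm thick head sits across the top of both jambs, spanning the full outside width of the frame.


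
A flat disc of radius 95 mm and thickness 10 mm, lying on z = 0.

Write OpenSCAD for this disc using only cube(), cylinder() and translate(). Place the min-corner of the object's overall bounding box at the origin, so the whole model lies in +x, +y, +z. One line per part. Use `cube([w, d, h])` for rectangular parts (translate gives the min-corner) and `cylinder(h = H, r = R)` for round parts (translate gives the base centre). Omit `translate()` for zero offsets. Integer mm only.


translate([95, 95, 0]) cylinder(h = 10, r = 95);


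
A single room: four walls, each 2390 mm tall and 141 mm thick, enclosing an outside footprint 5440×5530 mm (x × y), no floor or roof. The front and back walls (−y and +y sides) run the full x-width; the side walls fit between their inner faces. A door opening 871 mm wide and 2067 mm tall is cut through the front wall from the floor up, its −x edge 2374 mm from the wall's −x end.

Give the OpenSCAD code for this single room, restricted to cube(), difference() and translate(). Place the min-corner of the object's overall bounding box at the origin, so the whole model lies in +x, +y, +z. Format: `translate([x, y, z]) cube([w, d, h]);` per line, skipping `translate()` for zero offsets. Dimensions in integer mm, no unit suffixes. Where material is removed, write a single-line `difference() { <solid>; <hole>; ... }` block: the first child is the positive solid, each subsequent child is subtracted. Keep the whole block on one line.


difference() { cube([5440, 141, 2390]); translate([2374, 0, 0]) cube([871, 141, 2067]); }
translate([0, 5389, 0]) cube([5440, 141, 2390]);
translate([0, 141, 0]) cube([141, 5248, 2390]);
translate([5299, 141, 0]) cube([141, 5248, 2390]);


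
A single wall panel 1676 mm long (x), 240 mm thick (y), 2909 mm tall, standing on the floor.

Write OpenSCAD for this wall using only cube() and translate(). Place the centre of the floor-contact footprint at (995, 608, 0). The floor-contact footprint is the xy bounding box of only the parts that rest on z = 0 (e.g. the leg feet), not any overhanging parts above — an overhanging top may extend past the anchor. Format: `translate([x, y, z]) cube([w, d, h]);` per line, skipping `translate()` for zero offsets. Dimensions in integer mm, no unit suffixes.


translate([157, 488, 0]) cube([1676, 240, 2909]);


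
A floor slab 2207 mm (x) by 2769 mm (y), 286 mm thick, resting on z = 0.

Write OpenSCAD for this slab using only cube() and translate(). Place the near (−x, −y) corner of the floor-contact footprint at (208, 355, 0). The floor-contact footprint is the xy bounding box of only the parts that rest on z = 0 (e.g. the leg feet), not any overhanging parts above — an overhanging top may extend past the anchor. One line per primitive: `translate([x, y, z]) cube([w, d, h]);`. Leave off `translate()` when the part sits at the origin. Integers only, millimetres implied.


translate([208, 355, 0]) cube([2207, 2769, 286]);


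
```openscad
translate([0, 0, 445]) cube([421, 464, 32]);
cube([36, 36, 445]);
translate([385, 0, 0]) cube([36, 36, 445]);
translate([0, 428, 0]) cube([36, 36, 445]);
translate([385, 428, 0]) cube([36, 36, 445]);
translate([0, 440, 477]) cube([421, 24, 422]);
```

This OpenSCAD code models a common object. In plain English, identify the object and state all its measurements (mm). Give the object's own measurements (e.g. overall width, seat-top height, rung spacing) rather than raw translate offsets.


A chair. The seat is a 421×464×32 mm slab with its top at z = 477 mm, on four 36×36 mm corner legs (flush with the seat edges, standing on z = 0). A flat backrest 24 mm thick, 422 mm tall, spans the full seat width and rises from the seat top along its +y edge, rear face flush with the rear of the seat.


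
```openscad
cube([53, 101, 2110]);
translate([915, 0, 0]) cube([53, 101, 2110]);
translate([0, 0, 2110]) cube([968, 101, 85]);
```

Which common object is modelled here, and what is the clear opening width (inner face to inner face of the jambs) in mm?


A door frame. The clear opening width is 862 mm.

Two 2110 mm tall posts with a header on top — a door frame. The left jamb is 53 mm wide at x = 0; the right jamb starts at x = 915. The clear opening is 915 − 53 = 862 mm.


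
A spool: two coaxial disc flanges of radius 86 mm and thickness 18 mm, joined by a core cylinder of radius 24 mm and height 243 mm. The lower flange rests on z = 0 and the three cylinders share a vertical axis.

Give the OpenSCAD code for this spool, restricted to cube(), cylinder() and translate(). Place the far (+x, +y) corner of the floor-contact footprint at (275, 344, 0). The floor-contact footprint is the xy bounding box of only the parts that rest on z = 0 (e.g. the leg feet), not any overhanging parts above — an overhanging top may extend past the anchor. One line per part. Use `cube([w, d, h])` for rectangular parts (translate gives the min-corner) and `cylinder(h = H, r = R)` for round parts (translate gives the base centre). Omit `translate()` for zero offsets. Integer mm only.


translate([189, 258, 0]) cylinder(h = 18, r = 86);
translate([189, 258, 18]) cylinder(h = 243, r = 24);
translate([189, 258, 261]) cylinder(h = 18, r = 86);


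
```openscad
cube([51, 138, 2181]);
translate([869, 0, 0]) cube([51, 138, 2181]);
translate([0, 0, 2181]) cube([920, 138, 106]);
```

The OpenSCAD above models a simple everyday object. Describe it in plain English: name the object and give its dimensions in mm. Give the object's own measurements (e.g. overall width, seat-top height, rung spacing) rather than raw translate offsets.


A door frame. The clear opening is 818 mm wide and 2181 mm high. Two 51 mm wide jambs, 138 mm deep, stand either side of the opening from the floor to the top of the opening. A 106 mm thick head sits across the top of both jambs, spanning the full outside width of the frame.


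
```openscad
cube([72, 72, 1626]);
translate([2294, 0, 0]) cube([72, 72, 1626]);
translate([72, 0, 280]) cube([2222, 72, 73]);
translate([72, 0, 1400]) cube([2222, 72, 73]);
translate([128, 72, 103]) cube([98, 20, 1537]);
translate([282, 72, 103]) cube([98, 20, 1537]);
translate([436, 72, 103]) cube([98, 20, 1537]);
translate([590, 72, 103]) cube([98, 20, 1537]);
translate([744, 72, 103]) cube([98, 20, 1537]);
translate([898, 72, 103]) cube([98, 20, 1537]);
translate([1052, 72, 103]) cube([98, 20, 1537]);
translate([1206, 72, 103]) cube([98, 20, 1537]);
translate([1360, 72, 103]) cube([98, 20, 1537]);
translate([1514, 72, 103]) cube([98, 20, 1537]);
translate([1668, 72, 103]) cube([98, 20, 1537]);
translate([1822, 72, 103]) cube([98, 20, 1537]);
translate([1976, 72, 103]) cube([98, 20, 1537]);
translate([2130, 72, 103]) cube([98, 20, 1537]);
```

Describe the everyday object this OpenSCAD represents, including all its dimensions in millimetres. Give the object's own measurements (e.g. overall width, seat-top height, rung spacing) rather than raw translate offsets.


A fence section. Two 72×72 mm posts, 1626 mm tall, stand on the floor with a clear span of 2222 mm between their inner faces. Two horizontal rails of 72×73 mm section span the gap between the posts with their undersides at z = 280 mm and z = 1400 mm, flush with the posts' −y face. 14 pickets, each 98 mm wide, 20 mm thick and 1537 mm tall, are fixed to the +y face of the rails with their bottoms at z = 103 mm, spaced across the span with a 56 mm gap after the −x post and between neighbouring pickets, with 66 mm left before the +x post.


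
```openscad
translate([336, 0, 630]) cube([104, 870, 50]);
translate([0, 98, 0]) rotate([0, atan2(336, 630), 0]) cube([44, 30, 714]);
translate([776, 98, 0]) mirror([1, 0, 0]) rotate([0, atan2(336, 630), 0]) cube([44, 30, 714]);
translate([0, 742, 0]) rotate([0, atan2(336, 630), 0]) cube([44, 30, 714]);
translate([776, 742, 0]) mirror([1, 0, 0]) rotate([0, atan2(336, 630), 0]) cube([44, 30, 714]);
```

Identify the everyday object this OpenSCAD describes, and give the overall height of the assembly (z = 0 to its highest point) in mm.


A sawhorse. The overall height is 680 mm.

A beam across two mirrored pairs of raked legs — a sawhorse. The beam's underside is at z = 630 (matching the legs' vertical rise in atan2(336, 630)) and the beam is 50 mm tall, so its top is at 630 + 50 = 680 mm. The raked legs top out at the beam's underside, so that is the highest point.


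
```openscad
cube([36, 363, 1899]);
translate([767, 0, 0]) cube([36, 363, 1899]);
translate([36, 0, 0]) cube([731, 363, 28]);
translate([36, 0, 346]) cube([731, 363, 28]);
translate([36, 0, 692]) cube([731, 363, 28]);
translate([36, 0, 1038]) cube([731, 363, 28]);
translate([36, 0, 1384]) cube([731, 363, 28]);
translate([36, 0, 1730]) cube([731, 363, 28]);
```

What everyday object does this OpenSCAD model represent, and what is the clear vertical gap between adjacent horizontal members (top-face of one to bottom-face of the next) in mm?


A bookshelf. The clear shelf gap is 318 mm.

Two tall side panels with 6 horizontal boards between them — a bookshelf. The first two shelf undersides are at z = 0 and z = 346; with shelf thickness 28, the clear gap is 346 − 0 − 28 = 318 mm.


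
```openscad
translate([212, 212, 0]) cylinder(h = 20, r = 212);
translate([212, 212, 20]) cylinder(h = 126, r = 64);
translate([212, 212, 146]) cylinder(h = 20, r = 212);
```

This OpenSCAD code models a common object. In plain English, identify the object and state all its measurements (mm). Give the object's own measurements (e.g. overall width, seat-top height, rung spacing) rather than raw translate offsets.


A spool: two coaxial disc flanges of radius 212 mm and thickness 20 mm, joined by a core cylinder of radius 64 mm and height 126 mm. The lower flange rests on z = 0 and the three cylinders share a vertical axis.


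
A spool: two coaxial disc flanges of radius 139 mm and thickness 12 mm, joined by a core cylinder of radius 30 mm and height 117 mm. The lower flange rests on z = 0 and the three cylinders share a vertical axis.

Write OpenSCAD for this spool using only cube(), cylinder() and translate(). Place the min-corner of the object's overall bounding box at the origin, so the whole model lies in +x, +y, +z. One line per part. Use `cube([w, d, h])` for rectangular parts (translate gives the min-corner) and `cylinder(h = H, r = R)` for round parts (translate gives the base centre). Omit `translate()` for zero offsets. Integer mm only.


translate([139, 139, 0]) cylinder(h = 12, r = 139);
translate([139, 139, 12]) cylinder(h = 117, r = 30);
translate([139, 139, 129]) cylinder(h = 12, r = 139);


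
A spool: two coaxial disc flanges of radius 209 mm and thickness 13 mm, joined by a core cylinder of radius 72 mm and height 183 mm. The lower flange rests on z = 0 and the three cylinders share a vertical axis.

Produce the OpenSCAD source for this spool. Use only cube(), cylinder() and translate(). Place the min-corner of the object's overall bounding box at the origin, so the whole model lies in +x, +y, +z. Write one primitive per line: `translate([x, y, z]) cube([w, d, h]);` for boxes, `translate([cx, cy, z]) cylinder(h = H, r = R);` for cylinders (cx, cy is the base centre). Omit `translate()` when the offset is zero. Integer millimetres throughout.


translate([209, 209, 0]) cylinder(h = 13, r = 209);
translate([209, 209, 13]) cylinder(h = 183, r = 72);
translate([209, 209, 196]) cylinder(h = 13, r = 209);
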